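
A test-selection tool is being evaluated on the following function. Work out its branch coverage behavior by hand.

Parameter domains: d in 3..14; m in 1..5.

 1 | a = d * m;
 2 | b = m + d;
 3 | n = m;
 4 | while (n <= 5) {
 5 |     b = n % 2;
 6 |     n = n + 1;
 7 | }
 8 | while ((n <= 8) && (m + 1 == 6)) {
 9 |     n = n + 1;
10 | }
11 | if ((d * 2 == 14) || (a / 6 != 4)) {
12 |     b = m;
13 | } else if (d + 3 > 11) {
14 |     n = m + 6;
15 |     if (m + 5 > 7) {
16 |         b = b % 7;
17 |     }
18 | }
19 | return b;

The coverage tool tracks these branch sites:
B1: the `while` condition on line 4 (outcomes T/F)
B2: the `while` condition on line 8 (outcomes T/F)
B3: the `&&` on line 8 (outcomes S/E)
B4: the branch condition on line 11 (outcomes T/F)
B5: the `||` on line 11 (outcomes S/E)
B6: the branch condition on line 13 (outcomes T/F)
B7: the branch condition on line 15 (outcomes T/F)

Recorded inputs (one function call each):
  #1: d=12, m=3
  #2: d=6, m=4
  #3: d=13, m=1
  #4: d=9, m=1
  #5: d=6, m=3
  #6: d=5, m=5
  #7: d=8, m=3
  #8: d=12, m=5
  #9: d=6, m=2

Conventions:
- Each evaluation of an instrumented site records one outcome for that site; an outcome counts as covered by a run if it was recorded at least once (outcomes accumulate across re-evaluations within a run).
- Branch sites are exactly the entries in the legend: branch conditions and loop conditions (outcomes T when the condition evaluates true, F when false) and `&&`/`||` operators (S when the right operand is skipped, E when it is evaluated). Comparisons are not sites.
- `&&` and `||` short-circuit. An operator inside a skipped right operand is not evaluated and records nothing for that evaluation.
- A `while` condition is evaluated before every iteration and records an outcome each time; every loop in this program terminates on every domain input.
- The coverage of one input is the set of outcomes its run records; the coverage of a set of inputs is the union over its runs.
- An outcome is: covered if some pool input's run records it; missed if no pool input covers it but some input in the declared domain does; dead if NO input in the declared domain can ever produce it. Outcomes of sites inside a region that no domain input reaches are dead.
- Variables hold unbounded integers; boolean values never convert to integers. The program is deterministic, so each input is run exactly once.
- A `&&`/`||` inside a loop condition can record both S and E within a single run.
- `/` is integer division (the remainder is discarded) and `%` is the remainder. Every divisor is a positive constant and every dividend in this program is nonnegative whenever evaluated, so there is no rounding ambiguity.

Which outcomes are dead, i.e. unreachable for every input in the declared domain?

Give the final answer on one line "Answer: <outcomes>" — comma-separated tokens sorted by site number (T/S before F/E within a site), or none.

checking every outcome against all 60 domain inputs:
  reachable outcomes have witnesses, e.g. B1=T (e.g. d=3, m=1), B1=F (e.g. d=3, m=1), B2=T (e.g. d=3, m=5), B2=F (e.g. d=3, m=1)

Answer: none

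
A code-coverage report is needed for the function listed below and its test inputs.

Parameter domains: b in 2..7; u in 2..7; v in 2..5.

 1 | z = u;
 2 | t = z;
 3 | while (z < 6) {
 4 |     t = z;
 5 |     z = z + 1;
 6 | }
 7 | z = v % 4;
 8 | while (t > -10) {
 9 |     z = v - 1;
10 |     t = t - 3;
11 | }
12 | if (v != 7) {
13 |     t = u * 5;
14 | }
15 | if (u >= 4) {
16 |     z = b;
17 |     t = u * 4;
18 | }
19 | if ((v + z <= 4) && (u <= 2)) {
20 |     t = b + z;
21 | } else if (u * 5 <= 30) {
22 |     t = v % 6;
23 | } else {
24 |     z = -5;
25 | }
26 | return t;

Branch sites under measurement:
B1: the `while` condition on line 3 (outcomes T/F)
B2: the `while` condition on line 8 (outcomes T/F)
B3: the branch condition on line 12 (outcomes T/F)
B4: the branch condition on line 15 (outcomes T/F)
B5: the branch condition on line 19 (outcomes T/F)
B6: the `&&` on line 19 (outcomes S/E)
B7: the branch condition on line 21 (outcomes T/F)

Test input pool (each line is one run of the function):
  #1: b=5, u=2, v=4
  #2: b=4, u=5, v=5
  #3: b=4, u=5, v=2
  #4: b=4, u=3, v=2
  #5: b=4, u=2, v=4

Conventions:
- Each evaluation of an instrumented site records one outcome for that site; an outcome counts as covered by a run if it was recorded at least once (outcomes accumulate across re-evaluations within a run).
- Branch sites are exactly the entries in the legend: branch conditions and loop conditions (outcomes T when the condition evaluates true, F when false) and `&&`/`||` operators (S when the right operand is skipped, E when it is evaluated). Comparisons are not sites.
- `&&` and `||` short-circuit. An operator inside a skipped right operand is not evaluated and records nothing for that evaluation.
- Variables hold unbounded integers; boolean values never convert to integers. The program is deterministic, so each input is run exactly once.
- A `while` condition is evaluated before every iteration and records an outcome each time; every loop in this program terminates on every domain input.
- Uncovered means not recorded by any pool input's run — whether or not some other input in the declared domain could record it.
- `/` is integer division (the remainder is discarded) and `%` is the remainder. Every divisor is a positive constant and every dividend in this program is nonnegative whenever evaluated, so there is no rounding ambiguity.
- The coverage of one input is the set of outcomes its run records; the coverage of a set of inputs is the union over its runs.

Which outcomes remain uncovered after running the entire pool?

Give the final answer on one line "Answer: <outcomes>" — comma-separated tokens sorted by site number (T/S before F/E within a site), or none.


run #1 (b=5, u=2, v=4) runs B1->T, B1->T, B1->T, B1->T, B1->F, B2->T, B2->T, B2->T, B2->T, B2->T, B2->F, B3->T, B4->F, B6->S, ...; records B1=T, B1=F, B2=T, B2=F, B3=T, B4=F, B5=F, B6=S, B7=T
run #2 (b=4, u=5, v=5) runs B1->T, B1->F, B2->T, B2->T, B2->T, B2->T, B2->T, B2->F, B3->T, B4->T, B6->S, B5->F, B7->T; records B1=T, B1=F, B2=T, B2=F, B3=T, B4=T, B5=F, B6=S, B7=T
run #3 (b=4, u=5, v=2) runs B1->T, B1->F, B2->T, B2->T, B2->T, B2->T, B2->T, B2->F, B3->T, B4->T, B6->S, B5->F, B7->T; records B1=T, B1=F, B2=T, B2=F, B3=T, B4=T, B5=F, B6=S, B7=T
run #4 (b=4, u=3, v=2) runs B1->T, B1->T, B1->T, B1->F, B2->T, B2->T, B2->T, B2->T, B2->T, B2->F, B3->T, B4->F, B6->E, B5->F, ...; records B1=T, B1=F, B2=T, B2=F, B3=T, B4=F, B5=F, B6=E, B7=T
run #5 (b=4, u=2, v=4) runs B1->T, B1->T, B1->T, B1->T, B1->F, B2->T, B2->T, B2->T, B2->T, B2->T, B2->F, B3->T, B4->F, B6->S, ...; records B1=T, B1=F, B2=T, B2=F, B3=T, B4=F, B5=F, B6=S, B7=T
union over the pool: B1=T, B1=F, B2=T, B2=F, B3=T, B4=T, B4=F, B5=F, B6=S, B6=E, B7=T
uncovered (3 of 14): B3=F, B5=T, B7=F
Answer: B3=F, B5=T, B7=F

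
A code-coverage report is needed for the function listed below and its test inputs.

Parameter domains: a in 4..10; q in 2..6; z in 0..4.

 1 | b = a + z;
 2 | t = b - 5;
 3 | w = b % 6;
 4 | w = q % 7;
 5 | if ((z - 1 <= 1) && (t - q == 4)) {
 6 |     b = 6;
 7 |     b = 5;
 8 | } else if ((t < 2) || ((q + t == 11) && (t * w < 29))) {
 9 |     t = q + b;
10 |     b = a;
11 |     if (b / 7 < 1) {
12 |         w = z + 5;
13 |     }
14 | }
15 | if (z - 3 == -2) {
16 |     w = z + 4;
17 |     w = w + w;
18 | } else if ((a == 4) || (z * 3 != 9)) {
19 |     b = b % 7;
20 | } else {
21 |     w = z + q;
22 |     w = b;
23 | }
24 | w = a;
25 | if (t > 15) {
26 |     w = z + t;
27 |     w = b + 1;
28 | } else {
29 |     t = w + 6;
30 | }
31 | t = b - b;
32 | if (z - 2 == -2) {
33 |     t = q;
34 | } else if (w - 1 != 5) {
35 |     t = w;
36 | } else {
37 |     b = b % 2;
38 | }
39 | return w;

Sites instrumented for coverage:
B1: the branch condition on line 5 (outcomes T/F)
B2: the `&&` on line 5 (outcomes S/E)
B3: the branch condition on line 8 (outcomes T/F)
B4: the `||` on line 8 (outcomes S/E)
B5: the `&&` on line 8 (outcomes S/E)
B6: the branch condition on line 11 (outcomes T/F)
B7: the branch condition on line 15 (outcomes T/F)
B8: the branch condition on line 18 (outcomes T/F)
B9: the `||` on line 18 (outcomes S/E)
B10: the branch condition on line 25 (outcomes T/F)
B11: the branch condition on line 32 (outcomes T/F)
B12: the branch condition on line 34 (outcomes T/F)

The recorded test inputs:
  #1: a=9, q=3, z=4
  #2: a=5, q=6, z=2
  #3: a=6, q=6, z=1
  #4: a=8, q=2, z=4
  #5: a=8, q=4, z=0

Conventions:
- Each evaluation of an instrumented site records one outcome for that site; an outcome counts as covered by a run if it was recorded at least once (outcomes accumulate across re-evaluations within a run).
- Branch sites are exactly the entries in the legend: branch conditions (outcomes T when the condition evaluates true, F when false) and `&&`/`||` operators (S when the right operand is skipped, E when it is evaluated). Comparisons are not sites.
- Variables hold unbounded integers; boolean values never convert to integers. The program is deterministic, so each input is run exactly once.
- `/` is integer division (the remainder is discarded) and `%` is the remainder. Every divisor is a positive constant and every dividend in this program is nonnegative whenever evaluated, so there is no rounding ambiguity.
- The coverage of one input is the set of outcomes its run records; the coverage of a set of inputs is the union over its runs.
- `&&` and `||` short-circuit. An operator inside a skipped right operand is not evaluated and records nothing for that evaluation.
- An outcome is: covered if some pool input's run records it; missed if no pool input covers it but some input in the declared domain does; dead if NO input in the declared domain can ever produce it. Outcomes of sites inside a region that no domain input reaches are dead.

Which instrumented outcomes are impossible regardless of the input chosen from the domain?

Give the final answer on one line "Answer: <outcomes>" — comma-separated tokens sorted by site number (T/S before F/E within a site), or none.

exhaustive pass over the 175-input domain:
  reachable outcomes have witnesses, e.g. B1=T (e.g. a=9, q=2, z=2), B1=F (e.g. a=4, q=2, z=0), B2=S (e.g. a=4, q=2, z=3), B2=E (e.g. a=4, q=2, z=0)

Answer: none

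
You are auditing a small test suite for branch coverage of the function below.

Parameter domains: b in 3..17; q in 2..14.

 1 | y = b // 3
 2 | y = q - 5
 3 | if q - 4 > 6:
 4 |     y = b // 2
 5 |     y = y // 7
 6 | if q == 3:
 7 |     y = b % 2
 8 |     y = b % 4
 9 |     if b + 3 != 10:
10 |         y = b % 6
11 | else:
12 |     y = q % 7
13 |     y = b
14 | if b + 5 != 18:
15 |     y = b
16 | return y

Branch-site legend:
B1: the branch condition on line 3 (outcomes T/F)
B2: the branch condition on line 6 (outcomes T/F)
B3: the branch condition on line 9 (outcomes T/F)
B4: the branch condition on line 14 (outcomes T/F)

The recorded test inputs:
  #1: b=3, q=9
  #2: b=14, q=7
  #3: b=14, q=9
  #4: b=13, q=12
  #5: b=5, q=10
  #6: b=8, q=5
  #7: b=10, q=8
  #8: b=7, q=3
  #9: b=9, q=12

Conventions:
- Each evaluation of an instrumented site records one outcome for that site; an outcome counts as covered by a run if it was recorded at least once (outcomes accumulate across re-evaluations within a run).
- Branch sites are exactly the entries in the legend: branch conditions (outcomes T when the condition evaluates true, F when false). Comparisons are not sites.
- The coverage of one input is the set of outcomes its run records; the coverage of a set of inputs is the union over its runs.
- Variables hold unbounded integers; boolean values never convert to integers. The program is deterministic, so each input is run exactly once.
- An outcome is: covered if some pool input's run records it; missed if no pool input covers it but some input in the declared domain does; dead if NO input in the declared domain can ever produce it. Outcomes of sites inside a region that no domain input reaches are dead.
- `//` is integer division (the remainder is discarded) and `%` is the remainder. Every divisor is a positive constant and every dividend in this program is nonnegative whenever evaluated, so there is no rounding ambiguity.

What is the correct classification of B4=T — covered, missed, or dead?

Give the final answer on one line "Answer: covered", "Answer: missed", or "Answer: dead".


B4=T is recorded by pool input(s) 1, 2, 3, 5, 6, 7, 8, 9 -> covered
Answer: covered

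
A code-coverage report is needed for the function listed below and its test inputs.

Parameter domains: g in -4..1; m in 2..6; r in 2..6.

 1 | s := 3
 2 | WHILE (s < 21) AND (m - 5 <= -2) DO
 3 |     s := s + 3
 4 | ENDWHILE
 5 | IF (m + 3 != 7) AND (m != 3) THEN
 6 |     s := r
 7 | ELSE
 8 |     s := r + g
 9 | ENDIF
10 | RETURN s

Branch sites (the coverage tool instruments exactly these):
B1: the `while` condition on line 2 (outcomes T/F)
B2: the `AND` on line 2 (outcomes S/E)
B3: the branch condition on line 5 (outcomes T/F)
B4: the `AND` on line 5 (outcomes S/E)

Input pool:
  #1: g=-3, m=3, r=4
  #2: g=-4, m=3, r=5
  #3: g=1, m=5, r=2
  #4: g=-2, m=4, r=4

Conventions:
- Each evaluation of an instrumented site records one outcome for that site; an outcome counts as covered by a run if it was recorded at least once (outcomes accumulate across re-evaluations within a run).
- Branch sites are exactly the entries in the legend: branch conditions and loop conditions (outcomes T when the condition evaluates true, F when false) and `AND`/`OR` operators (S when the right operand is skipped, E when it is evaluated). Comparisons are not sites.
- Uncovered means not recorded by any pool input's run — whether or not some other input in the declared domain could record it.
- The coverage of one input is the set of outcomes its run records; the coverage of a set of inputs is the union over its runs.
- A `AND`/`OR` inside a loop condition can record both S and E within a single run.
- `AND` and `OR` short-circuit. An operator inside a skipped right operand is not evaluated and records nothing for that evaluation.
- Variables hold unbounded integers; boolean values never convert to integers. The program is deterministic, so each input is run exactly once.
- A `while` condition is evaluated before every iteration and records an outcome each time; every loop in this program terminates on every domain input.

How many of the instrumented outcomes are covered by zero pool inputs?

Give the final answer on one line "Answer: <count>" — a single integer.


input #1, g=-3, m=3, r=4: events B2->E, B1->T, B2->E, B1->T, B2->E, B1->T, B2->E, B1->T, B2->E, B1->T, B2->E, B1->T, B2->S, B1->F, ...; outcomes B1=T, B1=F, B2=S, B2=E, B3=F, B4=E
input #2, g=-4, m=3, r=5: events B2->E, B1->T, B2->E, B1->T, B2->E, B1->T, B2->E, B1->T, B2->E, B1->T, B2->E, B1->T, B2->S, B1->F, ...; outcomes B1=T, B1=F, B2=S, B2=E, B3=F, B4=E
input #3, g=1, m=5, r=2: events B2->E, B1->F, B4->E, B3->T; outcomes B1=F, B2=E, B3=T, B4=E
input #4, g=-2, m=4, r=4: events B2->E, B1->F, B4->S, B3->F; outcomes B1=F, B2=E, B3=F, B4=S
union over the pool: B1=T, B1=F, B2=S, B2=E, B3=T, B3=F, B4=S, B4=E
uncovered (0 of 8): none
Answer: 0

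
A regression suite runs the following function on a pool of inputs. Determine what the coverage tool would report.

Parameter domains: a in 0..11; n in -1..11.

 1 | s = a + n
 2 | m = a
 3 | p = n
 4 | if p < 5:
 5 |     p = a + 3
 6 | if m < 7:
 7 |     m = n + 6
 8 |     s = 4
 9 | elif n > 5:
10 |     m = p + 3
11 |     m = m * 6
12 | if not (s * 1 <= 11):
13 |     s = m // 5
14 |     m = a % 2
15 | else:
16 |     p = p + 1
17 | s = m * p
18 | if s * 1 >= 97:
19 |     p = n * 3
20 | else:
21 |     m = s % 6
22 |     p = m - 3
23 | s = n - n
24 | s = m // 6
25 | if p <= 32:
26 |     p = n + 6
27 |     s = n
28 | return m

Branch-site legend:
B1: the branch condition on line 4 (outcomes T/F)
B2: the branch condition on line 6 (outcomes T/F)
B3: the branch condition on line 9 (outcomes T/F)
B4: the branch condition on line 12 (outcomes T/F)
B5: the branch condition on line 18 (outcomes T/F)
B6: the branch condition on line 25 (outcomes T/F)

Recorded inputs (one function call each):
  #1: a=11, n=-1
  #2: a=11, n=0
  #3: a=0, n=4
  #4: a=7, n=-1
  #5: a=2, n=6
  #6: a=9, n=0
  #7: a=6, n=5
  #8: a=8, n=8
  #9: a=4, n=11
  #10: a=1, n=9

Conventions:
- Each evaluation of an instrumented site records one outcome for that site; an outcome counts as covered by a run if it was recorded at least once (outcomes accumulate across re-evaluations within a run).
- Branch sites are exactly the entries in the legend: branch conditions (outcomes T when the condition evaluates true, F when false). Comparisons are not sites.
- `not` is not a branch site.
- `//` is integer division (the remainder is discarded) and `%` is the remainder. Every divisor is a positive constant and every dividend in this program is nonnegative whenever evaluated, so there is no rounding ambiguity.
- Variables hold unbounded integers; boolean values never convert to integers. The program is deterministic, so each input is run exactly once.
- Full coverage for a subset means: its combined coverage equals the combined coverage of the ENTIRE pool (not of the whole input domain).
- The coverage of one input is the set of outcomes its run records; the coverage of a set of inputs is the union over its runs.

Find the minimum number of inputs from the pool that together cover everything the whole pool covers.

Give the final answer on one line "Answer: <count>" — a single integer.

test 1 (a=11, n=-1) fires B1->T, B2->F, B3->F, B4->F, B5->T, B6->T; hits B1=T, B2=F, B3=F, B4=F, B5=T, B6=T
test 2 (a=11, n=0) fires B1->T, B2->F, B3->F, B4->F, B5->T, B6->T; hits B1=T, B2=F, B3=F, B4=F, B5=T, B6=T
test 3 (a=0, n=4) fires B1->T, B2->T, B4->F, B5->F, B6->T; hits B1=T, B2=T, B4=F, B5=F, B6=T
test 4 (a=7, n=-1) fires B1->T, B2->F, B3->F, B4->F, B5->F, B6->T; hits B1=T, B2=F, B3=F, B4=F, B5=F, B6=T
test 5 (a=2, n=6) fires B1->F, B2->T, B4->F, B5->F, B6->T; hits B1=F, B2=T, B4=F, B5=F, B6=T
test 6 (a=9, n=0) fires B1->T, B2->F, B3->F, B4->F, B5->T, B6->T; hits B1=T, B2=F, B3=F, B4=F, B5=T, B6=T
test 7 (a=6, n=5) fires B1->F, B2->T, B4->F, B5->F, B6->T; hits B1=F, B2=T, B4=F, B5=F, B6=T
test 8 (a=8, n=8) fires B1->F, B2->F, B3->T, B4->T, B5->F, B6->T; hits B1=F, B2=F, B3=T, B4=T, B5=F, B6=T
test 9 (a=4, n=11) fires B1->F, B2->T, B4->F, B5->T, B6->F; hits B1=F, B2=T, B4=F, B5=T, B6=F
test 10 (a=1, n=9) fires B1->F, B2->T, B4->F, B5->T, B6->T; hits B1=F, B2=T, B4=F, B5=T, B6=T
the full pool covers 12 outcomes: B1=T, B1=F, B2=T, B2=F, B3=T, B3=F, B4=T, B4=F, B5=T, B5=F, B6=T, B6=F
every size-1 subset falls short of the 12 outcomes (best: 6/12)
every size-2 subset falls short of the 12 outcomes (best: 10/12)
at size 3, {1, 8, 9} reaches all 12 outcomes; every lexicographically earlier size-3 subset fails

Answer: 3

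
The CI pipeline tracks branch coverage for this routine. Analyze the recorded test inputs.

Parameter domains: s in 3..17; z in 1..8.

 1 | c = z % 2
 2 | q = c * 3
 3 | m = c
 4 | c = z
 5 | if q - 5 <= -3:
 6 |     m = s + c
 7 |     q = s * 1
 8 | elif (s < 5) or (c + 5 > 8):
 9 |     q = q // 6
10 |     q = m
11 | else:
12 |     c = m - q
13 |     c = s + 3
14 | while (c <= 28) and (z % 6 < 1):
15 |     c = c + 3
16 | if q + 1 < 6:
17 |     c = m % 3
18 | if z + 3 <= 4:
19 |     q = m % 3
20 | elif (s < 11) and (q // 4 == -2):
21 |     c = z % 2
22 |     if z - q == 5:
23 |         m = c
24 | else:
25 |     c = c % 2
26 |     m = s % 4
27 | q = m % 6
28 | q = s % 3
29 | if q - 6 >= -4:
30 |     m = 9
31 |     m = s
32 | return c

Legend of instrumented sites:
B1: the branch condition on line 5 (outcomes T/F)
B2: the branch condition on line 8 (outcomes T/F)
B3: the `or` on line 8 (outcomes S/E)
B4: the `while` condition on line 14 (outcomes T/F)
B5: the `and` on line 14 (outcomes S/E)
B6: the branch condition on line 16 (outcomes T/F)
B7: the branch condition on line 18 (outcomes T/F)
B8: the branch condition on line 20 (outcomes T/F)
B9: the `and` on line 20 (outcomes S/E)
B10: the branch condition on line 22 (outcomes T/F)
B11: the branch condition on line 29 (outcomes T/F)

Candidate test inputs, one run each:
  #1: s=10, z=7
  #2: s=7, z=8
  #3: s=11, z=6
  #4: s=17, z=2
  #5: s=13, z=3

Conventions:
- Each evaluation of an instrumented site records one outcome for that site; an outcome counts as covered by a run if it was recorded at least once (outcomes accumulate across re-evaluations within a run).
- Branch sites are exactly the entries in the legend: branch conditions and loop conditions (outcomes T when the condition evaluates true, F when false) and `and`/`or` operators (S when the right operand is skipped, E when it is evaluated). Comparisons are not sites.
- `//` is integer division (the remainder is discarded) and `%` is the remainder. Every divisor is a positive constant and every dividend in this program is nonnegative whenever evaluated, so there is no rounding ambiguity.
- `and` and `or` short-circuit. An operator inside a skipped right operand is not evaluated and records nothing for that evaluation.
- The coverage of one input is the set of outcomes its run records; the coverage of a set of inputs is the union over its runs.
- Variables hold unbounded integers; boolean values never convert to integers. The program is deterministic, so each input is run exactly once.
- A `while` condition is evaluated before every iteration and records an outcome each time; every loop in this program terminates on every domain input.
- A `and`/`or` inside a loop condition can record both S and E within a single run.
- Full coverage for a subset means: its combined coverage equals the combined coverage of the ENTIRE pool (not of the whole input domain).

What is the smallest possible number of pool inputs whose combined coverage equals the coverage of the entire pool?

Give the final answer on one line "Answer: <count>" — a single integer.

#1 (s=10, z=7) -> covered: B1=F, B2=T, B3=E, B4=F, B5=E, B6=T, B7=F, B8=F, B9=E, B11=F
#2 (s=7, z=8) -> covered: B1=T, B4=F, B5=E, B6=F, B7=F, B8=F, B9=E, B11=F
#3 (s=11, z=6) -> covered: B1=T, B4=T, B4=F, B5=S, B5=E, B6=F, B7=F, B8=F, B9=S, B11=T
#4 (s=17, z=2) -> covered: B1=T, B4=F, B5=E, B6=F, B7=F, B8=F, B9=S, B11=T
#5 (s=13, z=3) -> covered: B1=F, B2=F, B3=E, B4=F, B5=E, B6=T, B7=F, B8=F, B9=S, B11=F
pool-wide coverage (17 outcomes): B1=T, B1=F, B2=T, B2=F, B3=E, B4=T, B4=F, B5=S, B5=E, B6=T, B6=F, B7=F, B8=F, B9=S, B9=E, B11=T, B11=F
no size-1 subset reaches all 17 outcomes (best union: 10/17)
no size-2 subset reaches all 17 outcomes (best union: 16/17)
inputs {1, 3, 5} (size 3) cover everything; no size-3 subset with a lexicographically smaller index list covers all 17

Answer: 3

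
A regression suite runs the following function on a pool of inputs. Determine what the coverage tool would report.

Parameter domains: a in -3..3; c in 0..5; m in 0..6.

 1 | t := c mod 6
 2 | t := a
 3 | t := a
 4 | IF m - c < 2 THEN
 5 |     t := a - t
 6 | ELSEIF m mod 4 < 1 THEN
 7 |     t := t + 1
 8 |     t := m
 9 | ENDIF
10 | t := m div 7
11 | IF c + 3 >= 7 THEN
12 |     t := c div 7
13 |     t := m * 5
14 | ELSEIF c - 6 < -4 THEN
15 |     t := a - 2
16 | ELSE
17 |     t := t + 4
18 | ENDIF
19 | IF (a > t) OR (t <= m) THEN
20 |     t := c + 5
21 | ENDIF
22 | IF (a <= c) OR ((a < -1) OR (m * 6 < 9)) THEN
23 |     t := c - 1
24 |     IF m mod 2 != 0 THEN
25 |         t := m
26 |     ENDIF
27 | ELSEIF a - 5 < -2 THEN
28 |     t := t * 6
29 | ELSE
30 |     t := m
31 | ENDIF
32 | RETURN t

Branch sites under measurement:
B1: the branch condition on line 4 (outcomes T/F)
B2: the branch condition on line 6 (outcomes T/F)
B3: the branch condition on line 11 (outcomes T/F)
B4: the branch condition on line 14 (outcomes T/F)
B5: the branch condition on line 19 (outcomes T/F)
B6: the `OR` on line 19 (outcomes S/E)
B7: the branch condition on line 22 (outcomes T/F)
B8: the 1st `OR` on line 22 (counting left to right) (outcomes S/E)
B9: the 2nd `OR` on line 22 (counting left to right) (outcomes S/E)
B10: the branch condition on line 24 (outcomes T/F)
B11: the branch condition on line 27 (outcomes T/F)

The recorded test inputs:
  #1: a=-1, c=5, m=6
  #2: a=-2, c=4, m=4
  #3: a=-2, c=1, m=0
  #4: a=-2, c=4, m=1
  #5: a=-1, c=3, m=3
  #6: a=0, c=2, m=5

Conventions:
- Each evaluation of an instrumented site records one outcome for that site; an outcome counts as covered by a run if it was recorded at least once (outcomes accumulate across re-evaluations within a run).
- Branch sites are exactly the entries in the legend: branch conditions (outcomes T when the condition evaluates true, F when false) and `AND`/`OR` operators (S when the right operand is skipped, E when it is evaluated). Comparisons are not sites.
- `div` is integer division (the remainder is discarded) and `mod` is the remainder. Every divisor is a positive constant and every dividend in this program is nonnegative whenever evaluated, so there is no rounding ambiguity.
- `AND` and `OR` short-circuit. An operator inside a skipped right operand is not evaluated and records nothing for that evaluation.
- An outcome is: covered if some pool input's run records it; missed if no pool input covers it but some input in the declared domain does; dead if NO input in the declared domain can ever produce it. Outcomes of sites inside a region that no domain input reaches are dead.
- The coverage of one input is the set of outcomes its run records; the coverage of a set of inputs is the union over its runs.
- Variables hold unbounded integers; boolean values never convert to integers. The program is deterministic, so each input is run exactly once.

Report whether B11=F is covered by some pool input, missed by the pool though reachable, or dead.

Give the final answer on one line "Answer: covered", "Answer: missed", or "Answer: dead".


no pool input records B11=F
but domain input (a=3, c=0, m=2) does record it -> reachable, so missed
Answer: missed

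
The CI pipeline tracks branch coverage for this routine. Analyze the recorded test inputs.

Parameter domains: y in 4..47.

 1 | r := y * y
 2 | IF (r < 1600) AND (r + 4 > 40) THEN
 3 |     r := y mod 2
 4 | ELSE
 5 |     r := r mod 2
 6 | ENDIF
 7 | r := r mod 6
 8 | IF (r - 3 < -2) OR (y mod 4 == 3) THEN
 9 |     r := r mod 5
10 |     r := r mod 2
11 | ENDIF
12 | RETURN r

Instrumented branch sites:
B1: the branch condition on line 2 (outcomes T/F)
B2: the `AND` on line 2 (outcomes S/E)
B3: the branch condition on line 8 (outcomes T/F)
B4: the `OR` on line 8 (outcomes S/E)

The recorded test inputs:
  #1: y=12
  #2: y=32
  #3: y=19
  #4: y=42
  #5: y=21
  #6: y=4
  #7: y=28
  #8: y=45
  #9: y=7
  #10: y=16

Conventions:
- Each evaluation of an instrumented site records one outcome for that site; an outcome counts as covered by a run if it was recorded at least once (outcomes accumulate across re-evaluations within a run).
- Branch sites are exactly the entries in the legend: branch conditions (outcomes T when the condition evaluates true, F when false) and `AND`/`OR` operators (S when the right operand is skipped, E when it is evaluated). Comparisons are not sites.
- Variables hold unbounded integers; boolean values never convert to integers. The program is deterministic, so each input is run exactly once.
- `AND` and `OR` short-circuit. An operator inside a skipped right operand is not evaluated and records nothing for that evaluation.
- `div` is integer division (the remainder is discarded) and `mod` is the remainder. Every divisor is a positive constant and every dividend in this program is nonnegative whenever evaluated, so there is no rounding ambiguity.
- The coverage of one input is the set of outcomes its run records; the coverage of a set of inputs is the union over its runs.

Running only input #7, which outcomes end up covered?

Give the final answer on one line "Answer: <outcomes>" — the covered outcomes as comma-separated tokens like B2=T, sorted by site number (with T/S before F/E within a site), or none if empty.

Tracing the run of input #7 (y=28):
  B2->E, B1->T, B4->S, B3->T
collecting distinct outcomes: B1=T, B2=E, B3=T, B4=S

Answer: B1=T, B2=E, B3=T, B4=S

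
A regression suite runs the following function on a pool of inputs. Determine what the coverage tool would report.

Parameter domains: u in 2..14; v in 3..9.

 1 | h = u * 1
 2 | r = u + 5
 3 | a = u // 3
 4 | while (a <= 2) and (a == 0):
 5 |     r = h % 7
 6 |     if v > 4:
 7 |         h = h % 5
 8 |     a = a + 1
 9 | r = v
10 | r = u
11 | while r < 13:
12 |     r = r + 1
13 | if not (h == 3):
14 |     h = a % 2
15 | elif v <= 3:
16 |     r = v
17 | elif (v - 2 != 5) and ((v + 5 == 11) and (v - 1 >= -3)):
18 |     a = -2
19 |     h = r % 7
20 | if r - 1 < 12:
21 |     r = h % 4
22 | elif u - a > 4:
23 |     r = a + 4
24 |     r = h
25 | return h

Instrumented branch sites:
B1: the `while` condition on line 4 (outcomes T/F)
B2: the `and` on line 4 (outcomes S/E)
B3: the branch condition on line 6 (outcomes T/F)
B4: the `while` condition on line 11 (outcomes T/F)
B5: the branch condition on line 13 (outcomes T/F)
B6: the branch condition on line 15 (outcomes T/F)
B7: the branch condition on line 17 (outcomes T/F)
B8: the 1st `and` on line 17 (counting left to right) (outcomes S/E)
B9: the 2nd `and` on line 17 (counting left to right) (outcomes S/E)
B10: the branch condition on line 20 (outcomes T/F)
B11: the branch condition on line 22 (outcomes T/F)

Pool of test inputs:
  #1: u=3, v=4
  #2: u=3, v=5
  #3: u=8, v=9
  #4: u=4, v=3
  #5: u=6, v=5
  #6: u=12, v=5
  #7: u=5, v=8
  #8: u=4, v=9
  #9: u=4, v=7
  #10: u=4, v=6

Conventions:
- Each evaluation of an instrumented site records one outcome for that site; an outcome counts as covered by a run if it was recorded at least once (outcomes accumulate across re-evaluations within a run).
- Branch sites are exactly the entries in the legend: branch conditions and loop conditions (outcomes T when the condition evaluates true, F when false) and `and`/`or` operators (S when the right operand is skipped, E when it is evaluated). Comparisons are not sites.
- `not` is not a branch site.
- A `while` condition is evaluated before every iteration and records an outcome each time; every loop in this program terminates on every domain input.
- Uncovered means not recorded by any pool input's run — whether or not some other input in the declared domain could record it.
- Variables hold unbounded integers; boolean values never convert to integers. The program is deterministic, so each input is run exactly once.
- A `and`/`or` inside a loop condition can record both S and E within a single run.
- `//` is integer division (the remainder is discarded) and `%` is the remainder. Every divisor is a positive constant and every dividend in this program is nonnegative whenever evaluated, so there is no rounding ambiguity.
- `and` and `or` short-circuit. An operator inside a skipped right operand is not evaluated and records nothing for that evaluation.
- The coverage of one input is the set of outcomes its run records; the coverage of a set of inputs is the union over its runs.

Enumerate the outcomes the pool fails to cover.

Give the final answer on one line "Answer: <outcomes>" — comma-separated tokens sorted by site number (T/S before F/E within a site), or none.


run #1 (u=3, v=4) runs B2->E, B1->F, B4->T, B4->T, B4->T, B4->T, B4->T, B4->T, B4->T, B4->T, B4->T, B4->T, B4->F, B5->F, ...; records B1=F, B2=E, B4=T, B4=F, B5=F, B6=F, B7=F, B8=E, B9=S, B10=F, B11=F
run #2 (u=3, v=5) runs B2->E, B1->F, B4->T, B4->T, B4->T, B4->T, B4->T, B4->T, B4->T, B4->T, B4->T, B4->T, B4->F, B5->F, ...; records B1=F, B2=E, B4=T, B4=F, B5=F, B6=F, B7=F, B8=E, B9=S, B10=F, B11=F
run #3 (u=8, v=9) runs B2->E, B1->F, B4->T, B4->T, B4->T, B4->T, B4->T, B4->F, B5->T, B10->F, B11->T; records B1=F, B2=E, B4=T, B4=F, B5=T, B10=F, B11=T
run #4 (u=4, v=3) runs B2->E, B1->F, B4->T, B4->T, B4->T, B4->T, B4->T, B4->T, B4->T, B4->T, B4->T, B4->F, B5->T, B10->F, ...; records B1=F, B2=E, B4=T, B4=F, B5=T, B10=F, B11=F
run #5 (u=6, v=5) runs B2->E, B1->F, B4->T, B4->T, B4->T, B4->T, B4->T, B4->T, B4->T, B4->F, B5->T, B10->F, B11->F; records B1=F, B2=E, B4=T, B4=F, B5=T, B10=F, B11=F
run #6 (u=12, v=5) runs B2->S, B1->F, B4->T, B4->F, B5->T, B10->F, B11->T; records B1=F, B2=S, B4=T, B4=F, B5=T, B10=F, B11=T
run #7 (u=5, v=8) runs B2->E, B1->F, B4->T, B4->T, B4->T, B4->T, B4->T, B4->T, B4->T, B4->T, B4->F, B5->T, B10->F, B11->F; records B1=F, B2=E, B4=T, B4=F, B5=T, B10=F, B11=F
run #8 (u=4, v=9) runs B2->E, B1->F, B4->T, B4->T, B4->T, B4->T, B4->T, B4->T, B4->T, B4->T, B4->T, B4->F, B5->T, B10->F, ...; records B1=F, B2=E, B4=T, B4=F, B5=T, B10=F, B11=F
run #9 (u=4, v=7) runs B2->E, B1->F, B4->T, B4->T, B4->T, B4->T, B4->T, B4->T, B4->T, B4->T, B4->T, B4->F, B5->T, B10->F, ...; records B1=F, B2=E, B4=T, B4=F, B5=T, B10=F, B11=F
run #10 (u=4, v=6) runs B2->E, B1->F, B4->T, B4->T, B4->T, B4->T, B4->T, B4->T, B4->T, B4->T, B4->T, B4->F, B5->T, B10->F, ...; records B1=F, B2=E, B4=T, B4=F, B5=T, B10=F, B11=F
union over the pool: B1=F, B2=S, B2=E, B4=T, B4=F, B5=T, B5=F, B6=F, B7=F, B8=E, B9=S, B10=F, B11=T, B11=F
uncovered (8 of 22): B1=T, B3=T, B3=F, B6=T, B7=T, B8=S, B9=E, B10=T
Answer: B1=T, B3=T, B3=F, B6=T, B7=T, B8=S, B9=E, B10=T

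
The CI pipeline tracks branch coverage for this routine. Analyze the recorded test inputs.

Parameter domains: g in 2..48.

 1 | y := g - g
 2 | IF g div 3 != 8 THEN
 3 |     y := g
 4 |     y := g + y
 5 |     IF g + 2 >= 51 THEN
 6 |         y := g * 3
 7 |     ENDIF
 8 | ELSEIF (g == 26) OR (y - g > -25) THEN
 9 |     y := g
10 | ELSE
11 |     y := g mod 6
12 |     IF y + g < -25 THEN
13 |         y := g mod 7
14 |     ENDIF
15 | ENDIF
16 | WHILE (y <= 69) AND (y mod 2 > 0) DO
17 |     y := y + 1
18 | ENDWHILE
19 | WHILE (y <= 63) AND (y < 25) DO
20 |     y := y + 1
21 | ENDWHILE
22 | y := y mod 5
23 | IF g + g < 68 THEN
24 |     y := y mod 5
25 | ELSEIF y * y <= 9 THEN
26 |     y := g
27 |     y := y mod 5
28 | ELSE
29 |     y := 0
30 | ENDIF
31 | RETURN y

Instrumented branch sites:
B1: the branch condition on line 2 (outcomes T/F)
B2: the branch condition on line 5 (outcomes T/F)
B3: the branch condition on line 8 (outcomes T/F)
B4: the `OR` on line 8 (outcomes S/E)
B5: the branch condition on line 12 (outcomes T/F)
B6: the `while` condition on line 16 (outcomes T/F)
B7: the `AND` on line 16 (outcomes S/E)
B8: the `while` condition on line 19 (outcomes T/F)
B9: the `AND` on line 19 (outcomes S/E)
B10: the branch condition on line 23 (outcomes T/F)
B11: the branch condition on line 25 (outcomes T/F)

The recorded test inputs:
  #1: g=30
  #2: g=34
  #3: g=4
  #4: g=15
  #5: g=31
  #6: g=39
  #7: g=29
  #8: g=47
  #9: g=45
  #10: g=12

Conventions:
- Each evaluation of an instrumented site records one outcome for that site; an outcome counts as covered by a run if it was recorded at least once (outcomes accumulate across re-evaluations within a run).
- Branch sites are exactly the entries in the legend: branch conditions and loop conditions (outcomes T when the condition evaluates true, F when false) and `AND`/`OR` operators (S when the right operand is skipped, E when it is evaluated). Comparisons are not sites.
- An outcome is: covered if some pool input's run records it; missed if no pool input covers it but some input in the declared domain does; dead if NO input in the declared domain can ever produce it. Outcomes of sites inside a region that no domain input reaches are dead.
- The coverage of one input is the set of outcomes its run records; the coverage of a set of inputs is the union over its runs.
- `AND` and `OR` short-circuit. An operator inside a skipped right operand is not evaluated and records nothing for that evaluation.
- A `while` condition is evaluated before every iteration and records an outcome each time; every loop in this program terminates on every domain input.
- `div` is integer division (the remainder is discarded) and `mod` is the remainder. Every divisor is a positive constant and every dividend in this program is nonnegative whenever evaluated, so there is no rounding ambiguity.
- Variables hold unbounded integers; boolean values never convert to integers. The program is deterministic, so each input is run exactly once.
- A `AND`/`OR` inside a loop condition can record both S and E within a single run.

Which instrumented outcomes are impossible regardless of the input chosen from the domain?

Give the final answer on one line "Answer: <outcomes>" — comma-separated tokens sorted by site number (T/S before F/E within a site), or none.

checking every outcome against all 47 domain inputs:
  B2=T: zero occurrences over every domain input -> dead
  B5=T: zero occurrences over every domain input -> dead
  reachable outcomes have witnesses, e.g. B1=T (e.g. g=2), B1=F (e.g. g=24), B2=F (e.g. g=2), B3=T (e.g. g=24)

Answer: B2=T, B5=T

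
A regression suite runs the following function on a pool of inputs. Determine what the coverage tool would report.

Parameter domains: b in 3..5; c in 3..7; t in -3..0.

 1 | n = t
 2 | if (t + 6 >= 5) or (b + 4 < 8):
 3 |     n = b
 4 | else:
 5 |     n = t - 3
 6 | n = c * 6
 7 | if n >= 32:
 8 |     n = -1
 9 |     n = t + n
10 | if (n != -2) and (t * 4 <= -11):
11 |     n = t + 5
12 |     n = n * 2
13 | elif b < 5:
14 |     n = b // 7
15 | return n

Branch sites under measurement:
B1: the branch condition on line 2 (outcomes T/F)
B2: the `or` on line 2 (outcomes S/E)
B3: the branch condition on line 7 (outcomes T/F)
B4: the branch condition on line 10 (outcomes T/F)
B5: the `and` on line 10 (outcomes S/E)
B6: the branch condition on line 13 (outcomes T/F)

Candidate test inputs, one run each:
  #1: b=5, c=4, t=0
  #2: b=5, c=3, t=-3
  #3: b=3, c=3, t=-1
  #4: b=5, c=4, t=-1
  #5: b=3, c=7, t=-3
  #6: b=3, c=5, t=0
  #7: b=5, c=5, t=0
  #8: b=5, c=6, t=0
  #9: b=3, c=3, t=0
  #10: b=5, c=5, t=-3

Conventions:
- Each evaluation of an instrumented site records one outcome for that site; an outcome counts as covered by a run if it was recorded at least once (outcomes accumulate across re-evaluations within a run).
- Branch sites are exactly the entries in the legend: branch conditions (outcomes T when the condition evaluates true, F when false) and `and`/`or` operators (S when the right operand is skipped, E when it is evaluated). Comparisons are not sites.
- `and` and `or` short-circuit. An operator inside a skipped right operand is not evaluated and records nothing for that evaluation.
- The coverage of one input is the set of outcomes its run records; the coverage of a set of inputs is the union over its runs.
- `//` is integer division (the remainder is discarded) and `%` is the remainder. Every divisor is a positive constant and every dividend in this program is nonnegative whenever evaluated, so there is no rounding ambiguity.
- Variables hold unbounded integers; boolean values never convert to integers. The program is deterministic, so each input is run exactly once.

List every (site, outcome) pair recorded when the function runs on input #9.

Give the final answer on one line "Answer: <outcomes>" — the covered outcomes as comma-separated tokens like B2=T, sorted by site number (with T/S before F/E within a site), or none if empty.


Running input #9 (b=3, c=3, t=0), event by event:
  B2->S, B1->T, B3->F, B5->E, B4->F, B6->T
distinct outcomes covered: B1=T, B2=S, B3=F, B4=F, B5=E, B6=T
Answer: B1=T, B2=S, B3=F, B4=F, B5=E, B6=T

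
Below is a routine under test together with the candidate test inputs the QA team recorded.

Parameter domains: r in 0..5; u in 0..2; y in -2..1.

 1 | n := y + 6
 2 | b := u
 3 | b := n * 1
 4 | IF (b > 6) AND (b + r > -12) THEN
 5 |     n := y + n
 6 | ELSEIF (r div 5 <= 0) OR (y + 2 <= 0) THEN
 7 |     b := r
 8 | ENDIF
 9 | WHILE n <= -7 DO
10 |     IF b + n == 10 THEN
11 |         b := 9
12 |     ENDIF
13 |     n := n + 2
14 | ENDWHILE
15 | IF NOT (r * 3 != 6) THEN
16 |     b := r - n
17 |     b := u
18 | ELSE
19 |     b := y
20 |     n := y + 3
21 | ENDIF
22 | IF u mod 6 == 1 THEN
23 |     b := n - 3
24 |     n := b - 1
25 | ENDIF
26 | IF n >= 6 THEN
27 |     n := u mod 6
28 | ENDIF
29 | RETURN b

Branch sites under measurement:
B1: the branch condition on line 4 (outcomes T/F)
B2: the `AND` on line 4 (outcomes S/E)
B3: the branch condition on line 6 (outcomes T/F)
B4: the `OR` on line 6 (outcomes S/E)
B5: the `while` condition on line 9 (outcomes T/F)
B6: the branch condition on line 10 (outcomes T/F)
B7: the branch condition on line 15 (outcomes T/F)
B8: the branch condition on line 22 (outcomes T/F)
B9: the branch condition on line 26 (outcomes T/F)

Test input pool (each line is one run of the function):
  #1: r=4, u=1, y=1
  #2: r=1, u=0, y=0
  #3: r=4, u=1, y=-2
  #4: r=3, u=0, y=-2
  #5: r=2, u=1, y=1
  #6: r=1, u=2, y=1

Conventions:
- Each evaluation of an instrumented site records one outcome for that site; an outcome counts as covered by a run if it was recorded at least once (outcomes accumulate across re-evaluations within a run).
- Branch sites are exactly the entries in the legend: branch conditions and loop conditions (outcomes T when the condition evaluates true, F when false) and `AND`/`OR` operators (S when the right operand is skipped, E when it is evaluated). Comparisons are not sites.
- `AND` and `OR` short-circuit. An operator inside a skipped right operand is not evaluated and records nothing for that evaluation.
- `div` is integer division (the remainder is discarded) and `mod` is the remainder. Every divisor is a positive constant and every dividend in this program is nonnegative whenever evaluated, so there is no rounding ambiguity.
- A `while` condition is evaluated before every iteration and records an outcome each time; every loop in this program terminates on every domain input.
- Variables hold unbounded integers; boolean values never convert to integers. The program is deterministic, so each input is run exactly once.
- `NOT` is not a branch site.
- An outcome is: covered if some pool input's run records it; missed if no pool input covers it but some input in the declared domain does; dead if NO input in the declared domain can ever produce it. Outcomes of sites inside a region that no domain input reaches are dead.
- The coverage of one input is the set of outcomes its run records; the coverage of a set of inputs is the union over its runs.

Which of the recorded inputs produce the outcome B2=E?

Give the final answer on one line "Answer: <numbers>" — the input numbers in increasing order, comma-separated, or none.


input #1 (r=4, u=1, y=1): covers B2=E
input #2 (r=1, u=0, y=0): misses B2=E
input #3 (r=4, u=1, y=-2): misses B2=E
input #4 (r=3, u=0, y=-2): misses B2=E
input #5 (r=2, u=1, y=1): covers B2=E
input #6 (r=1, u=2, y=1): covers B2=E
Answer: 1, 5, 6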